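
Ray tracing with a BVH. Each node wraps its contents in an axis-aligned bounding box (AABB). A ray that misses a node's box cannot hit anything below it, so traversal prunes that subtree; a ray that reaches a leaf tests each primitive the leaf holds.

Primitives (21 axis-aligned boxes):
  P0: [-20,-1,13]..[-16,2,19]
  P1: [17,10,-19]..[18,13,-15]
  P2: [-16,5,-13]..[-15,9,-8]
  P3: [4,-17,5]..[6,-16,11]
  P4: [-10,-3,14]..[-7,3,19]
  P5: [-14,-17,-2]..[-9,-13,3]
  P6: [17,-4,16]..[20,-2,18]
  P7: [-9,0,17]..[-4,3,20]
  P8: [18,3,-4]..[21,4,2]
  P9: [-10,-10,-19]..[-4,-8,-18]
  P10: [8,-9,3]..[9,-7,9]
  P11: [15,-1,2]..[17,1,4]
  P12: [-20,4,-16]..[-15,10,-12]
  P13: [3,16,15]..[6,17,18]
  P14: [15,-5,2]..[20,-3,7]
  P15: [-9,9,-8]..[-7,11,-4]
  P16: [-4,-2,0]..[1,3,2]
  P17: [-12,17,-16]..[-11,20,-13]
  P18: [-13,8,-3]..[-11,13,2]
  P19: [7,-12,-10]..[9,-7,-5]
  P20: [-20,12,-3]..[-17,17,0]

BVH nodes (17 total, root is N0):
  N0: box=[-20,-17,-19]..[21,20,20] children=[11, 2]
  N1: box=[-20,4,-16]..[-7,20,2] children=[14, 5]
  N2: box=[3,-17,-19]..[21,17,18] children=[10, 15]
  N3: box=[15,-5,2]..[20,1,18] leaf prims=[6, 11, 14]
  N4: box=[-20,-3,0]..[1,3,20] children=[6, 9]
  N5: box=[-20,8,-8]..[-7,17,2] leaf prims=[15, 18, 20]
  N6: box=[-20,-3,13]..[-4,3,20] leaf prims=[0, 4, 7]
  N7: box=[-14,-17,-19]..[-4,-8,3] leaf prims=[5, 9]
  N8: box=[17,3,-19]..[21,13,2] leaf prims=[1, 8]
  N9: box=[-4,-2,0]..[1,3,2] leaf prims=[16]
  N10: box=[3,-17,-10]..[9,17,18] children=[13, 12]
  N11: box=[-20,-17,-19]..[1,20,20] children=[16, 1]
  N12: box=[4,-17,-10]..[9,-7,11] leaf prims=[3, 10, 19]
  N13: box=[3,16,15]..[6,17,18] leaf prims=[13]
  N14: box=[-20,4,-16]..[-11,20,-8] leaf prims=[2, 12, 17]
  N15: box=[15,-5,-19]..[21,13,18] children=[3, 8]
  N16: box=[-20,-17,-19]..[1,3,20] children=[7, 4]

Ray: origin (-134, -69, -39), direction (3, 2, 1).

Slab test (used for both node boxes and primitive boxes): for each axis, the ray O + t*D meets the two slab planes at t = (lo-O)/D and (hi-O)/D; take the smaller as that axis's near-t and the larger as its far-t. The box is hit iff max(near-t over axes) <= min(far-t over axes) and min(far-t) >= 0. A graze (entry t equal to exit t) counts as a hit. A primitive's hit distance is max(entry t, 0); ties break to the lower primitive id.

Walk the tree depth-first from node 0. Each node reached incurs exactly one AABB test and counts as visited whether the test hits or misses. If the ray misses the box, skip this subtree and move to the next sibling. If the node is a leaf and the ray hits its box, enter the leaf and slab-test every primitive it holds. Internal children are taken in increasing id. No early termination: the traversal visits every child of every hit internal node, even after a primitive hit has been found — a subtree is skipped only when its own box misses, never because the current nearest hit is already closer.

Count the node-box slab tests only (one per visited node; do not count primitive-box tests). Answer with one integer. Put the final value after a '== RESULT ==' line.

Traverse from the root:
N0 x:[38,155/3] y:[26,89/2] z:[20,59] -> hit [38,89/2], descend [2, 11]
  N2 x:[137/3,155/3] y:[26,43] z:[20,57] -> miss, prune
  N11 x:[38,45] y:[26,89/2] z:[20,59] -> hit [38,89/2], descend [1, 16]
    N1 x:[38,127/3] y:[73/2,89/2] z:[23,41] -> hit [38,41], descend [5, 14]
      N5 x:[38,127/3] y:[77/2,43] z:[31,41] -> hit [77/2,41] leaf, test {P15(miss), P18@t=121/3, P20(miss)}
      N14 x:[38,41] y:[73/2,89/2] z:[23,31] -> miss, prune
    N16 x:[38,45] y:[26,36] z:[20,59] -> miss, prune

7 AABB tests over nodes [0, 2, 11, 1, 5, 14, 16]; 1 leaf entered; closest P18.

== RESULT ==
7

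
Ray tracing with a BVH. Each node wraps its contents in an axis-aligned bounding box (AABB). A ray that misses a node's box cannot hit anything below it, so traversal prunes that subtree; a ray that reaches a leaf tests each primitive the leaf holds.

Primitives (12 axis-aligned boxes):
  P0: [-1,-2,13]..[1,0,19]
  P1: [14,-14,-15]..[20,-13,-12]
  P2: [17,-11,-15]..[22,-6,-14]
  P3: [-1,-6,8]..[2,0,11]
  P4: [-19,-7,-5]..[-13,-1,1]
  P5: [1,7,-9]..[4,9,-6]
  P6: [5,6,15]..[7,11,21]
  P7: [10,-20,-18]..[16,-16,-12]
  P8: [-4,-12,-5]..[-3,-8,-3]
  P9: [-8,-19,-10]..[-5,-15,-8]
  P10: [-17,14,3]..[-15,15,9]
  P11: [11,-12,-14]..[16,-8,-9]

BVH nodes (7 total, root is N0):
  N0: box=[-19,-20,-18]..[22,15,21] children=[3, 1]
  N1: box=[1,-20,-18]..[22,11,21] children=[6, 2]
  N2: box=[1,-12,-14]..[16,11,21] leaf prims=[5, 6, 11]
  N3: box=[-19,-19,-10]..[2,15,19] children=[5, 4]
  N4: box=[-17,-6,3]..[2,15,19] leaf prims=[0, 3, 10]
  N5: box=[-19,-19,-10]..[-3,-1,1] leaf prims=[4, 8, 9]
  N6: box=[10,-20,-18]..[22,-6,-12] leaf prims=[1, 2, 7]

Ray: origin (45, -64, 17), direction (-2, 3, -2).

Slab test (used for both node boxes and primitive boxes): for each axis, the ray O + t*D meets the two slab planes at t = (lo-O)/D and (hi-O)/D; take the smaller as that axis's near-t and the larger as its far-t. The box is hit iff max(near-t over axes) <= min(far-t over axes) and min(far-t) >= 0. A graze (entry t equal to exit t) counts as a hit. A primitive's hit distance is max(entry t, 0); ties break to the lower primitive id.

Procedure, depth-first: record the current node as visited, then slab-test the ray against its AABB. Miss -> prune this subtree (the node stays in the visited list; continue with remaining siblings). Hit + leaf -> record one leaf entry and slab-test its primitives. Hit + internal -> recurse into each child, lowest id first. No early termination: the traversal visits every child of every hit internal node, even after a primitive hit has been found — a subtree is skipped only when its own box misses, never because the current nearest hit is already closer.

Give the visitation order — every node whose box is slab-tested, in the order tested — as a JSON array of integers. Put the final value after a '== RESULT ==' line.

Traverse from the root:
N0 x:[23/2,32] y:[44/3,79/3] z:[-2,35/2] -> hit [44/3,35/2], descend [1, 3]
  N1 x:[23/2,22] y:[44/3,25] z:[-2,35/2] -> hit [44/3,35/2], descend [2, 6]
    N2 x:[29/2,22] y:[52/3,25] z:[-2,31/2] -> miss, prune
    N6 x:[23/2,35/2] y:[44/3,58/3] z:[29/2,35/2] -> hit [44/3,35/2] leaf, test {P1(miss), P2(miss), P7@t=44/3}
  N3 x:[43/2,32] y:[15,79/3] z:[-1,27/2] -> miss, prune

Summary -> nodes [0, 1, 2, 6, 3]; box-tests=5; leaf-entries=1; first=P7

== RESULT ==
[0, 1, 2, 6, 3]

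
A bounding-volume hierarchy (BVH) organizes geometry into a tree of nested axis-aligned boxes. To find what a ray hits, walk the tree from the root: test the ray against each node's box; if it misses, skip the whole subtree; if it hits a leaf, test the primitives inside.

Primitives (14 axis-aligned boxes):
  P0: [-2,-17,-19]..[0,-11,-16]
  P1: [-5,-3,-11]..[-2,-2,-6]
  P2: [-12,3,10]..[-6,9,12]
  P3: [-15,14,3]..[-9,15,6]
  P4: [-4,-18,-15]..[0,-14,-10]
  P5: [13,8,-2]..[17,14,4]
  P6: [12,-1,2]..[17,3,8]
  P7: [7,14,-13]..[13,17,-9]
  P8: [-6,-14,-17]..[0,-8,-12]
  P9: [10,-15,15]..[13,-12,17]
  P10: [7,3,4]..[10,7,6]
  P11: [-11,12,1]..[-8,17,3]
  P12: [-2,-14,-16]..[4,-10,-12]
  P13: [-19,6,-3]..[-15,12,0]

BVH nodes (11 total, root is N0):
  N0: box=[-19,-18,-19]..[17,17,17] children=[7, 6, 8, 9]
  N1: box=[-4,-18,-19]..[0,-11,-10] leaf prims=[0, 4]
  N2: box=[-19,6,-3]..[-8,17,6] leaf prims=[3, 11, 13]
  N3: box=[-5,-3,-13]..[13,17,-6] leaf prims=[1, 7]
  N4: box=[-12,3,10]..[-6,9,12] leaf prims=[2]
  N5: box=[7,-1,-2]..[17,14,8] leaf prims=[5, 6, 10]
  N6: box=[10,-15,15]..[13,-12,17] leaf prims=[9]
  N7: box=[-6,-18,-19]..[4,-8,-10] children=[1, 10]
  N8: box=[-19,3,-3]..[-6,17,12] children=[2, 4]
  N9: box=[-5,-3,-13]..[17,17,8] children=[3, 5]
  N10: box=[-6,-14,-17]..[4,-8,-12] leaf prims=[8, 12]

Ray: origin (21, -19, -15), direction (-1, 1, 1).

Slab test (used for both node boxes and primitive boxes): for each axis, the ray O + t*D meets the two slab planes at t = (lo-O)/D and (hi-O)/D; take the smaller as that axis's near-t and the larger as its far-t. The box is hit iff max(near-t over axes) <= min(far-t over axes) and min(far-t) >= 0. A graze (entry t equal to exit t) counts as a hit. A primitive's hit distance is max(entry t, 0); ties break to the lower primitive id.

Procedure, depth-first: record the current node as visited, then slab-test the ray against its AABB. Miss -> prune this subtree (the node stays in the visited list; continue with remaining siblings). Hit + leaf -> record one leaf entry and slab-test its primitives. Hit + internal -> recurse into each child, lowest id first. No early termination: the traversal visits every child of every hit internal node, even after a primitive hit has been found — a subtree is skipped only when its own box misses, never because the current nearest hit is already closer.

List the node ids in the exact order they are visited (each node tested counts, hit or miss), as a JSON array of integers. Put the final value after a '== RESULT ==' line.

Traverse from the root:
N0 x:[4,40] y:[1,36] z:[-4,32] -> hit [4,32], descend [6, 7, 8, 9]
  N6 x:[8,11] y:[4,7] z:[30,32] -> miss, prune
  N7 x:[17,27] y:[1,11] z:[-4,5] -> miss, prune
  N8 x:[27,40] y:[22,36] z:[12,27] -> hit [27,27], descend [2, 4]
    N2 x:[29,40] y:[25,36] z:[12,21] -> miss, prune
    N4 x:[27,33] y:[22,28] z:[25,27] -> hit [27,27] leaf, test {P2@t=27}
  N9 x:[4,26] y:[16,36] z:[2,23] -> hit [16,23], descend [3, 5]
    N3 x:[8,26] y:[16,36] z:[2,9] -> miss, prune
    N5 x:[4,14] y:[18,33] z:[13,23] -> miss, prune

order=[0, 6, 7, 8, 2, 4, 9, 3, 5]  |boxes|=9  |leaves|=1  hit=P2

== RESULT ==
[0, 6, 7, 8, 2, 4, 9, 3, 5]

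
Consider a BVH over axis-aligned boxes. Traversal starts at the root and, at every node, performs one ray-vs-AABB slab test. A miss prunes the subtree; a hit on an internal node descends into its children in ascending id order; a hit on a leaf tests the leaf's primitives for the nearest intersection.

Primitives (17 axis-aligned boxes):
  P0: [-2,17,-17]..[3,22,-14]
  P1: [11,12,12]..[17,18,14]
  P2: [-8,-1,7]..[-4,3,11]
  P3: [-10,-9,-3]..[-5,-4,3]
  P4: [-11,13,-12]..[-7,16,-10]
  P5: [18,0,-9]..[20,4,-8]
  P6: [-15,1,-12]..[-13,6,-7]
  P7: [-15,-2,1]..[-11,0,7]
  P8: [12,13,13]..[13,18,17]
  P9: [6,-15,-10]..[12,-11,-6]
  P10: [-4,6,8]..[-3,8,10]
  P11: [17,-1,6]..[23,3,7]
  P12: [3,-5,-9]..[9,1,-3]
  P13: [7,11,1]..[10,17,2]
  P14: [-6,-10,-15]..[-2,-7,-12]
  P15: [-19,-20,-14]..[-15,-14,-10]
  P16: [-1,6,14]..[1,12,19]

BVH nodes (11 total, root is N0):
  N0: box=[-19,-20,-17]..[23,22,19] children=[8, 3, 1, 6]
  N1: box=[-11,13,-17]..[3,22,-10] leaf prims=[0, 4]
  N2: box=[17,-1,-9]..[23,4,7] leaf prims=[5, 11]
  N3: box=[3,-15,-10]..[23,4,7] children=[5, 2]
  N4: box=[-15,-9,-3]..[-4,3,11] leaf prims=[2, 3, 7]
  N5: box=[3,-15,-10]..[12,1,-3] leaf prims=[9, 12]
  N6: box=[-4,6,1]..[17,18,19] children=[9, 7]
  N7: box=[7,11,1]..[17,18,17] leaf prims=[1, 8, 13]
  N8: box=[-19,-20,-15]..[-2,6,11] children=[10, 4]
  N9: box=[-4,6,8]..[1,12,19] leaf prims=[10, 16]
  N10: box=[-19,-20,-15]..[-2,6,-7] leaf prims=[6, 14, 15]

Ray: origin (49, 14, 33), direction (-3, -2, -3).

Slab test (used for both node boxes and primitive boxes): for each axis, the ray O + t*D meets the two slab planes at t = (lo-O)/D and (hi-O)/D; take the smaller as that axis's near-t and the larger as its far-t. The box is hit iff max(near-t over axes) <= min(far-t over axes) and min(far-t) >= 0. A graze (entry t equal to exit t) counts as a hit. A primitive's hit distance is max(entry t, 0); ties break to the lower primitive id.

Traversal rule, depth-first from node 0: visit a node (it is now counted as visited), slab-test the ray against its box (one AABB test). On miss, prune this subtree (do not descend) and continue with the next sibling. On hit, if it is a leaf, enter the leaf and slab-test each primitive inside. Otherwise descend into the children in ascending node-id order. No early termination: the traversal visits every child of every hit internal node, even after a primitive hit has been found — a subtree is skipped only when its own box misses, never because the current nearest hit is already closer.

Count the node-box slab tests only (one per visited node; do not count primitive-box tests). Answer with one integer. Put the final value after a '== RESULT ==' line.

Trace the traversal:
N0 x:[26/3,68/3] y:[-4,17] z:[14/3,50/3] -> hit [26/3,50/3], descend [1, 3, 6, 8]
  N1 x:[46/3,20] y:[-4,1/2] z:[43/3,50/3] -> miss, prune
  N3 x:[26/3,46/3] y:[5,29/2] z:[26/3,43/3] -> hit [26/3,43/3], descend [2, 5]
    N2 x:[26/3,32/3] y:[5,15/2] z:[26/3,14] -> miss, prune
    N5 x:[37/3,46/3] y:[13/2,29/2] z:[12,43/3] -> hit [37/3,43/3] leaf, test {P9@t=13, P12(miss)}
  N6 x:[32/3,53/3] y:[-2,4] z:[14/3,32/3] -> miss, prune
  N8 x:[17,68/3] y:[4,17] z:[22/3,16] -> miss, prune

Visited [0, 1, 3, 2, 5, 6, 8]. Tests: 7 box, 1 leaf. Nearest: P9.

== RESULT ==
7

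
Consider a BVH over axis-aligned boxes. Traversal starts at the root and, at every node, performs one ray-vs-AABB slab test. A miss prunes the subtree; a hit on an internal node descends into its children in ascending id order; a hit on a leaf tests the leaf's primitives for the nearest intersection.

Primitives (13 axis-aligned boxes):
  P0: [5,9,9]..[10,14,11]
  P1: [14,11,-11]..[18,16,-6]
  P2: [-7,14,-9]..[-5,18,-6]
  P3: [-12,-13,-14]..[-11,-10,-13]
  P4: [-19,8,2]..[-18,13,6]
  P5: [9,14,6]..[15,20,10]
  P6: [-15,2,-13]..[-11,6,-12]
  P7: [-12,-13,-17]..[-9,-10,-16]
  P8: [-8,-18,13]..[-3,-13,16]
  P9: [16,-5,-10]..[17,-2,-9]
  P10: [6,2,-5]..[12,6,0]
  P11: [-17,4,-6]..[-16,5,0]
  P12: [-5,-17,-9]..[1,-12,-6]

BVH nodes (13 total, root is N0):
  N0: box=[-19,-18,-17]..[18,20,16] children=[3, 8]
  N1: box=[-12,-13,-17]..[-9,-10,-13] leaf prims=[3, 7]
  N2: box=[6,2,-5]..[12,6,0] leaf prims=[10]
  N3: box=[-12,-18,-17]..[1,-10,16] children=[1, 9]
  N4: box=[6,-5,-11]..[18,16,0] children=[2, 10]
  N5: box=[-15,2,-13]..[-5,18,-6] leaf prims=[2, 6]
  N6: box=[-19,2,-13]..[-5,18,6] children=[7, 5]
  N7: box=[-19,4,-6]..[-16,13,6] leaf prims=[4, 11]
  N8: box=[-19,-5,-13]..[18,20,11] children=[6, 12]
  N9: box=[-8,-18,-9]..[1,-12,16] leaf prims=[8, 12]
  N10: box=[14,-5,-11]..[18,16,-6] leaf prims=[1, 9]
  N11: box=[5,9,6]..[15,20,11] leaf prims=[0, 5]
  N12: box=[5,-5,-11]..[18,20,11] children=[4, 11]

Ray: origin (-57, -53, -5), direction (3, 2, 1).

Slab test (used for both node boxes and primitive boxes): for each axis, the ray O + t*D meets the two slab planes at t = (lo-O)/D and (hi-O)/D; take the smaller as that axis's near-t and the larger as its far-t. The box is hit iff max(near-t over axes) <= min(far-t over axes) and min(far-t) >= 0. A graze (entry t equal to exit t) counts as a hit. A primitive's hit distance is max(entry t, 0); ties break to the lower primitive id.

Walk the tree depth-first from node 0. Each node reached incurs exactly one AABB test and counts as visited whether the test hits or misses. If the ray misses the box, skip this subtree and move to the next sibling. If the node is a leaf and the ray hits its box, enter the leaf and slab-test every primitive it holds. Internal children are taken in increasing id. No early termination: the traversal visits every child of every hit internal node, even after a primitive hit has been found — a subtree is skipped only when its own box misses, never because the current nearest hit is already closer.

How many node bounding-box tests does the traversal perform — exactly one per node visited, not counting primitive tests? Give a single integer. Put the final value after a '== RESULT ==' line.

Trace the traversal:
N0 x:[38/3,25] y:[35/2,73/2] z:[-12,21] -> hit [35/2,21], descend [3, 8]
  N3 x:[15,58/3] y:[35/2,43/2] z:[-12,21] -> hit [35/2,58/3], descend [1, 9]
    N1 x:[15,16] y:[20,43/2] z:[-12,-8] -> miss, prune
    N9 x:[49/3,58/3] y:[35/2,41/2] z:[-4,21] -> hit [35/2,58/3] leaf, test {P8@t=18, P12(miss)}
  N8 x:[38/3,25] y:[24,73/2] z:[-8,16] -> miss, prune

order=[0, 3, 1, 9, 8]  |boxes|=5  |leaves|=1  hit=P8

== RESULT ==
5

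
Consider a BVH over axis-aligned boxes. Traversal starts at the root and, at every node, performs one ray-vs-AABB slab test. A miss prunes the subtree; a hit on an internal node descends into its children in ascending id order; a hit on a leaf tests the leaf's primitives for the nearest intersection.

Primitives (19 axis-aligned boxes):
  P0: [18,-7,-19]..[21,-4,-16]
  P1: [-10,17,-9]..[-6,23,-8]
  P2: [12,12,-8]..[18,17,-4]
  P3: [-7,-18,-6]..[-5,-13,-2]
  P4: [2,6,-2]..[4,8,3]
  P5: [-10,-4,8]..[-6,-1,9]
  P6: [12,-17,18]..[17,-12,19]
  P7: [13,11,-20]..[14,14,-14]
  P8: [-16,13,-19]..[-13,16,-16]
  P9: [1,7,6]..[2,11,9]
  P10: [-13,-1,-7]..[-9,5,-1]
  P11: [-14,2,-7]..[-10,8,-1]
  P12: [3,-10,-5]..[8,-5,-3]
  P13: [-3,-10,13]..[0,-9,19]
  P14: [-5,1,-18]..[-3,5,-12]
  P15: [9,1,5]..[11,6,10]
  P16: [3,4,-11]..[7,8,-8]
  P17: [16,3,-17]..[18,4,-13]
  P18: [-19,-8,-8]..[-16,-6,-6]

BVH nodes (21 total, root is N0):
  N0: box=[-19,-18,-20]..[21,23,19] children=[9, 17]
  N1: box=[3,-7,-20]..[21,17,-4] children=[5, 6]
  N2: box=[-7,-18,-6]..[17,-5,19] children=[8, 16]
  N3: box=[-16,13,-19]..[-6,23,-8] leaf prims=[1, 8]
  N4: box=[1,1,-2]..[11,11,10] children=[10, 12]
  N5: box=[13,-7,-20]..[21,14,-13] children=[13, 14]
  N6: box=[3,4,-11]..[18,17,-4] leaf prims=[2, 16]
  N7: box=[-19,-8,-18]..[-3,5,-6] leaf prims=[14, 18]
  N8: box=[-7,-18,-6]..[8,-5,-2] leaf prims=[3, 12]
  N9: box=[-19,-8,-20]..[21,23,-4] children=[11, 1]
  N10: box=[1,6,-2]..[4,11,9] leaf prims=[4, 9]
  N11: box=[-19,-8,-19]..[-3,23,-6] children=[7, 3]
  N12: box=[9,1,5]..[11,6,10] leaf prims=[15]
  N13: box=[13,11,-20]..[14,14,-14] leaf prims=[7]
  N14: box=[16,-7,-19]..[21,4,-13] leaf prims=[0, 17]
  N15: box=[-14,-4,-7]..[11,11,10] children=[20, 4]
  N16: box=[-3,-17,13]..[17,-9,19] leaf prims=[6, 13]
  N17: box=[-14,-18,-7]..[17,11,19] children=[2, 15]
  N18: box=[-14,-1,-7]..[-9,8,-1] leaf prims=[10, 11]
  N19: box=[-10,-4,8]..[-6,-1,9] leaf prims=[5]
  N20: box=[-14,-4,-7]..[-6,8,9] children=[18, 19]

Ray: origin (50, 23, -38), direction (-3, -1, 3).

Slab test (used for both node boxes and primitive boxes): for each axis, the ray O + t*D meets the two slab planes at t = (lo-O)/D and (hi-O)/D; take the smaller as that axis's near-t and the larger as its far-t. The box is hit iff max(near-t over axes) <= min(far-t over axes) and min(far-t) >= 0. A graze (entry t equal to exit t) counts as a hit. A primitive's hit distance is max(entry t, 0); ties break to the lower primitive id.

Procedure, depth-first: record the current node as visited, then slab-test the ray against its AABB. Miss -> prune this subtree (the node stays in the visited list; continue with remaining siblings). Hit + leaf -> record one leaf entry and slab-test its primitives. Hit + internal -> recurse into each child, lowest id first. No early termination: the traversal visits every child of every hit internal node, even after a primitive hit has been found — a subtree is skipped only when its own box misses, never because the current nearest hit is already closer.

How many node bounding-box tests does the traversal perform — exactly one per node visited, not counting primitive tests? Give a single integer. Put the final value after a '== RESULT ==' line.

Trace the traversal:
N0 x:[29/3,23] y:[0,41] z:[6,19] -> hit [29/3,19], descend [9, 17]
  N9 x:[29/3,23] y:[0,31] z:[6,34/3] -> hit [29/3,34/3], descend [1, 11]
    N1 x:[29/3,47/3] y:[6,30] z:[6,34/3] -> hit [29/3,34/3], descend [5, 6]
      N5 x:[29/3,37/3] y:[9,30] z:[6,25/3] -> miss, prune
      N6 x:[32/3,47/3] y:[6,19] z:[9,34/3] -> hit [32/3,34/3] leaf, test {P2@t=32/3, P16(miss)}
    N11 x:[53/3,23] y:[0,31] z:[19/3,32/3] -> miss, prune
  N17 x:[11,64/3] y:[12,41] z:[31/3,19] -> hit [12,19], descend [2, 15]
    N2 x:[11,19] y:[28,41] z:[32/3,19] -> miss, prune
    N15 x:[13,64/3] y:[12,27] z:[31/3,16] -> hit [13,16], descend [4, 20]
      N4 x:[13,49/3] y:[12,22] z:[12,16] -> hit [13,16], descend [10, 12]
        N10 x:[46/3,49/3] y:[12,17] z:[12,47/3] -> hit [46/3,47/3] leaf, test {P4(miss), P9(miss)}
        N12 x:[13,41/3] y:[17,22] z:[43/3,16] -> miss, prune
      N20 x:[56/3,64/3] y:[15,27] z:[31/3,47/3] -> miss, prune

Visited [0, 9, 1, 5, 6, 11, 17, 2, 15, 4, 10, 12, 20]. Tests: 13 box, 2 leaf. Nearest: P2.

== RESULT ==
13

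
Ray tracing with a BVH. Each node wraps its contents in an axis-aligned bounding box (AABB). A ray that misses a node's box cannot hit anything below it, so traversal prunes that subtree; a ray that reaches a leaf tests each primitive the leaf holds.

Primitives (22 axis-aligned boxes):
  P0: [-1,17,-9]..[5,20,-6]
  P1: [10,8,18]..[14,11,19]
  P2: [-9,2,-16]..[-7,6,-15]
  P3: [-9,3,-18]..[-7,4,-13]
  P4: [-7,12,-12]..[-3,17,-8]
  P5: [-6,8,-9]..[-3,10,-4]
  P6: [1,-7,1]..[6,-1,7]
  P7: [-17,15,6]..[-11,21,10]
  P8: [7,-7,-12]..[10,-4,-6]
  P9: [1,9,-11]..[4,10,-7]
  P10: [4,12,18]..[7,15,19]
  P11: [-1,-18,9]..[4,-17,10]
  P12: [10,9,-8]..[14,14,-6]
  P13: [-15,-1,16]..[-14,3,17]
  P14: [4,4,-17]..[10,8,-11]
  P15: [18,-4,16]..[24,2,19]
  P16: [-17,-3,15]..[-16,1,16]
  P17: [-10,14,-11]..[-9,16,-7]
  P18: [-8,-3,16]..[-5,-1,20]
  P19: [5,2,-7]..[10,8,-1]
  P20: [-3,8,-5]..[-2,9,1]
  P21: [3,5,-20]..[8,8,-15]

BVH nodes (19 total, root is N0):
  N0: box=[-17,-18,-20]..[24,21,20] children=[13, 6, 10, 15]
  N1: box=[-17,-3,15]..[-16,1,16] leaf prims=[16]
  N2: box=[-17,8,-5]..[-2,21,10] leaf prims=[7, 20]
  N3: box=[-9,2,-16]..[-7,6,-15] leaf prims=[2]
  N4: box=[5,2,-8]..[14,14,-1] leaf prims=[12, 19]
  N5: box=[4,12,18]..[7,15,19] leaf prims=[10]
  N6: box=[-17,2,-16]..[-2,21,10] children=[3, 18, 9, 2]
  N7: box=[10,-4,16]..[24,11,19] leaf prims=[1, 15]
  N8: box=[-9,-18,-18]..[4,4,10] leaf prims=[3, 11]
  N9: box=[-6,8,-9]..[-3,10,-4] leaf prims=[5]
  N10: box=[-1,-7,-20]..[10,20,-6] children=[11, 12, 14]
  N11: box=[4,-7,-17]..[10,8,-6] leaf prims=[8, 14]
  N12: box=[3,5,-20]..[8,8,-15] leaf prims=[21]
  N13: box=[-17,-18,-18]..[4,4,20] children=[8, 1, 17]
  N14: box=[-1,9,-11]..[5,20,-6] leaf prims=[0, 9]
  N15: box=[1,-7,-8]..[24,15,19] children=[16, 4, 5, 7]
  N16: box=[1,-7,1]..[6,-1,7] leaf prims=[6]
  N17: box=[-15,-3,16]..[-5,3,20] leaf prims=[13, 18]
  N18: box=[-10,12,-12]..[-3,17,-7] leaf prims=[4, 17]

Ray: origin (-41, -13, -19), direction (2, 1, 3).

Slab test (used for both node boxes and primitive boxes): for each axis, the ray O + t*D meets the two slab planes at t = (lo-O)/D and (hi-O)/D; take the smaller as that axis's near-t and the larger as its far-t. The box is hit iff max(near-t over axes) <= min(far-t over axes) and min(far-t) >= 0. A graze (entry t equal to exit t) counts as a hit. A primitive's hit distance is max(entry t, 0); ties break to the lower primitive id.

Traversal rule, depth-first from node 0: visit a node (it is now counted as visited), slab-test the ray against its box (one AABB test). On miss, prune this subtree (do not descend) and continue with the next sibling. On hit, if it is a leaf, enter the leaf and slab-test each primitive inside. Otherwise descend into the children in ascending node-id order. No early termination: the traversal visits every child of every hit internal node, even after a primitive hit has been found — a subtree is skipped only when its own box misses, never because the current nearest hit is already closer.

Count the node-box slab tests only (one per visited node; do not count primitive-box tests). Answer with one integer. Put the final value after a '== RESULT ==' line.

Walk:
N0 x:[12,65/2] y:[-5,34] z:[-1/3,13] -> hit [12,13], descend [6, 10, 13, 15]
  N6 x:[12,39/2] y:[15,34] z:[1,29/3] -> miss, prune
  N10 x:[20,51/2] y:[6,33] z:[-1/3,13/3] -> miss, prune
  N13 x:[12,45/2] y:[-5,17] z:[1/3,13] -> hit [12,13], descend [1, 8, 17]
    N1 x:[12,25/2] y:[10,14] z:[34/3,35/3] -> miss, prune
    N8 x:[16,45/2] y:[-5,17] z:[1/3,29/3] -> miss, prune
    N17 x:[13,18] y:[10,16] z:[35/3,13] -> hit [13,13] leaf, test {P13(miss), P18(miss)}
  N15 x:[21,65/2] y:[6,28] z:[11/3,38/3] -> miss, prune

Summary -> nodes [0, 6, 10, 13, 1, 8, 17, 15]; box-tests=8; leaf-entries=1; first=miss

== RESULT ==
8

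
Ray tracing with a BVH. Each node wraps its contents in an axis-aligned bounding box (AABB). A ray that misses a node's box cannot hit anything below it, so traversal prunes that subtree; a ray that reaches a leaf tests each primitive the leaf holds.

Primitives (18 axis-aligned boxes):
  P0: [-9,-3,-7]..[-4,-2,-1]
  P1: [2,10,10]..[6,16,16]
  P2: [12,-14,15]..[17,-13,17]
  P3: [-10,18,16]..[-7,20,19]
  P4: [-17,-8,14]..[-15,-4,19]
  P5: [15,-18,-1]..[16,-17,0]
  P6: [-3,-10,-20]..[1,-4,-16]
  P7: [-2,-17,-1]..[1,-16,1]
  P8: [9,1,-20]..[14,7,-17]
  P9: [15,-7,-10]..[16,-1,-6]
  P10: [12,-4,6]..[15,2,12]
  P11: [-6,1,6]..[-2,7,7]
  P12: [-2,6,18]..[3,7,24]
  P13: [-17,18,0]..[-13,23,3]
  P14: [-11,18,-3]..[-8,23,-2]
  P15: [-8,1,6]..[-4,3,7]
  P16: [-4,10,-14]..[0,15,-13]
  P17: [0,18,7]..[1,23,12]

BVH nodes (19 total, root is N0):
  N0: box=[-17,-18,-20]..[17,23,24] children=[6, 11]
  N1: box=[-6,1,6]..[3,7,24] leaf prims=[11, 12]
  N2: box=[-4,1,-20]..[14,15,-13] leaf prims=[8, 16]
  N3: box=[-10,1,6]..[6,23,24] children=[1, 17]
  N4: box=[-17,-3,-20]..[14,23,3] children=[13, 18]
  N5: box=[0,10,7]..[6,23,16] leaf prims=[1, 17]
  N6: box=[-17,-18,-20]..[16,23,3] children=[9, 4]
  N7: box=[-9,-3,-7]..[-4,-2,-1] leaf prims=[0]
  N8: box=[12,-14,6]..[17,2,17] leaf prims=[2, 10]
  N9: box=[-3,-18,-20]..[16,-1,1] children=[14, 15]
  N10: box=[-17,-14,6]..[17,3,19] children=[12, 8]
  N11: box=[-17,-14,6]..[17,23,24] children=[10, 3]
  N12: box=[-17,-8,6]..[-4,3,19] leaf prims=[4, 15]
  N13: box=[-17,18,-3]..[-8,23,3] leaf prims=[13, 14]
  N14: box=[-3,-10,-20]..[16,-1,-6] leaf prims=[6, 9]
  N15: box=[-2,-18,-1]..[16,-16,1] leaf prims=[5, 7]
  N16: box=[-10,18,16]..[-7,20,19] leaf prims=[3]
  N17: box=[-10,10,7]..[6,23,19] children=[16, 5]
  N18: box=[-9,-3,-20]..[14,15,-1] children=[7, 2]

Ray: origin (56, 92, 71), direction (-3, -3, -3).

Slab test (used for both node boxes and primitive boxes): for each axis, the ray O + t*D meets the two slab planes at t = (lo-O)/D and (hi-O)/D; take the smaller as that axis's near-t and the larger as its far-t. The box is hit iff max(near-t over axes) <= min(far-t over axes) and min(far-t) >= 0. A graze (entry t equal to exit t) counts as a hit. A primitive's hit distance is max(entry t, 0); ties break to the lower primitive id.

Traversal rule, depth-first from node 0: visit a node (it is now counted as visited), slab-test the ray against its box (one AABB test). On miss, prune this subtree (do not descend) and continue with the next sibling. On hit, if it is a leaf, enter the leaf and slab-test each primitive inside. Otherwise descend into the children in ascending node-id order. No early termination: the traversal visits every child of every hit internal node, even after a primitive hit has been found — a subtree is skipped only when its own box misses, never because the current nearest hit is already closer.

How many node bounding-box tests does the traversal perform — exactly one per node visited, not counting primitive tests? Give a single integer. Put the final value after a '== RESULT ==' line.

Trace the traversal:
N0 x:[13,73/3] y:[23,110/3] z:[47/3,91/3] -> hit [23,73/3], descend [6, 11]
  N6 x:[40/3,73/3] y:[23,110/3] z:[68/3,91/3] -> hit [23,73/3], descend [4, 9]
    N4 x:[14,73/3] y:[23,95/3] z:[68/3,91/3] -> hit [23,73/3], descend [13, 18]
      N13 x:[64/3,73/3] y:[23,74/3] z:[68/3,74/3] -> hit [23,73/3] leaf, test {P13@t=23, P14(miss)}
      N18 x:[14,65/3] y:[77/3,95/3] z:[24,91/3] -> miss, prune
    N9 x:[40/3,59/3] y:[31,110/3] z:[70/3,91/3] -> miss, prune
  N11 x:[13,73/3] y:[23,106/3] z:[47/3,65/3] -> miss, prune

Visited [0, 6, 4, 13, 18, 9, 11]. Tests: 7 box, 1 leaf. Nearest: P13.

== RESULT ==
7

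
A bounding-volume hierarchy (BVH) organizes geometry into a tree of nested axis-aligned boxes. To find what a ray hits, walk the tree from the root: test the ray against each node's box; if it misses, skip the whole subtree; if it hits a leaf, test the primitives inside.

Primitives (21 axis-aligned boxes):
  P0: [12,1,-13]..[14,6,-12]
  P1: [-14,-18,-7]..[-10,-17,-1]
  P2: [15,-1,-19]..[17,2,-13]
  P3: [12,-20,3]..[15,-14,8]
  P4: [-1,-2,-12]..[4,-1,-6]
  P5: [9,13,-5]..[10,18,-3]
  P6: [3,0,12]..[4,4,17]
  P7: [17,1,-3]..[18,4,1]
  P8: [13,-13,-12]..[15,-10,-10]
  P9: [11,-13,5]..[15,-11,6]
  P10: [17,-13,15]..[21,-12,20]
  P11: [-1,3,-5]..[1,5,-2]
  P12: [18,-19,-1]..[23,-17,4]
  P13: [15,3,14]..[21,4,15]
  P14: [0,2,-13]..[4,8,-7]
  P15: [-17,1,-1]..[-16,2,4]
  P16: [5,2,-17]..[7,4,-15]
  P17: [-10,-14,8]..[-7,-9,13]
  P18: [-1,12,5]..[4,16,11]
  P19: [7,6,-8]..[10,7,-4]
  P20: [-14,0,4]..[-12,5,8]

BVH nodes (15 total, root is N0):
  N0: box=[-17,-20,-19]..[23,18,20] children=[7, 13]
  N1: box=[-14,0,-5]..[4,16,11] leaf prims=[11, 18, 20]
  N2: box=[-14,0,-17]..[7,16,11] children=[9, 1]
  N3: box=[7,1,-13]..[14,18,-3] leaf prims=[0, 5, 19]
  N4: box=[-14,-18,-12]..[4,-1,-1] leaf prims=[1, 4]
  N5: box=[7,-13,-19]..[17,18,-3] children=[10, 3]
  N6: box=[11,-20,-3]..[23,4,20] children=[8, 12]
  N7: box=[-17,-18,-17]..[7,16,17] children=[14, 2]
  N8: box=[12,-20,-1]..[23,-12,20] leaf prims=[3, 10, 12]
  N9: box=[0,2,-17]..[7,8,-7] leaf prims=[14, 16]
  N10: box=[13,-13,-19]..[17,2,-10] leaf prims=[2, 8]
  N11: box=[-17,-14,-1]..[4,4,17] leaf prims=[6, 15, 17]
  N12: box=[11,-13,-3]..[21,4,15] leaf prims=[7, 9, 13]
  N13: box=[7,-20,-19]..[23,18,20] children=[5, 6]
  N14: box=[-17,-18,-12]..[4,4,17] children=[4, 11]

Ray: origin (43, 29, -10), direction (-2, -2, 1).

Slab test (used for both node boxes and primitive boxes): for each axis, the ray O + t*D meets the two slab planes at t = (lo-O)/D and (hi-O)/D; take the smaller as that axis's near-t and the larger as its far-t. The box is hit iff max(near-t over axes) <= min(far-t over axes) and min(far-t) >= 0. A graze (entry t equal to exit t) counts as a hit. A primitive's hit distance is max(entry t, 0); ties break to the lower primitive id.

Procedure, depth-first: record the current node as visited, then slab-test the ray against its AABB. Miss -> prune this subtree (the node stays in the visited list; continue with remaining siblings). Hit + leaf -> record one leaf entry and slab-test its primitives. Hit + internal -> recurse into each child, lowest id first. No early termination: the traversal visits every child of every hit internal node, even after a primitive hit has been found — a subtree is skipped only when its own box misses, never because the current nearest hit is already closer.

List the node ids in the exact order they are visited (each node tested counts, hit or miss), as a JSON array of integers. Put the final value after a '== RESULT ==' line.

Trace the traversal:
N0 x:[10,30] y:[11/2,49/2] z:[-9,30] -> hit [10,49/2], descend [7, 13]
  N7 x:[18,30] y:[13/2,47/2] z:[-7,27] -> hit [18,47/2], descend [2, 14]
    N2 x:[18,57/2] y:[13/2,29/2] z:[-7,21] -> miss, prune
    N14 x:[39/2,30] y:[25/2,47/2] z:[-2,27] -> hit [39/2,47/2], descend [4, 11]
      N4 x:[39/2,57/2] y:[15,47/2] z:[-2,9] -> miss, prune
      N11 x:[39/2,30] y:[25/2,43/2] z:[9,27] -> hit [39/2,43/2] leaf, test {P6(miss), P15(miss), P17(miss)}
  N13 x:[10,18] y:[11/2,49/2] z:[-9,30] -> hit [10,18], descend [5, 6]
    N5 x:[13,18] y:[11/2,21] z:[-9,7] -> miss, prune
    N6 x:[10,16] y:[25/2,49/2] z:[7,30] -> hit [25/2,16], descend [8, 12]
      N8 x:[10,31/2] y:[41/2,49/2] z:[9,30] -> miss, prune
      N12 x:[11,16] y:[25/2,21] z:[7,25] -> hit [25/2,16] leaf, test {P7(miss), P9(miss), P13(miss)}

11 AABB tests over nodes [0, 7, 2, 14, 4, 11, 13, 5, 6, 8, 12]; 2 leaves entered; closest miss.

== RESULT ==
[0, 7, 2, 14, 4, 11, 13, 5, 6, 8, 12]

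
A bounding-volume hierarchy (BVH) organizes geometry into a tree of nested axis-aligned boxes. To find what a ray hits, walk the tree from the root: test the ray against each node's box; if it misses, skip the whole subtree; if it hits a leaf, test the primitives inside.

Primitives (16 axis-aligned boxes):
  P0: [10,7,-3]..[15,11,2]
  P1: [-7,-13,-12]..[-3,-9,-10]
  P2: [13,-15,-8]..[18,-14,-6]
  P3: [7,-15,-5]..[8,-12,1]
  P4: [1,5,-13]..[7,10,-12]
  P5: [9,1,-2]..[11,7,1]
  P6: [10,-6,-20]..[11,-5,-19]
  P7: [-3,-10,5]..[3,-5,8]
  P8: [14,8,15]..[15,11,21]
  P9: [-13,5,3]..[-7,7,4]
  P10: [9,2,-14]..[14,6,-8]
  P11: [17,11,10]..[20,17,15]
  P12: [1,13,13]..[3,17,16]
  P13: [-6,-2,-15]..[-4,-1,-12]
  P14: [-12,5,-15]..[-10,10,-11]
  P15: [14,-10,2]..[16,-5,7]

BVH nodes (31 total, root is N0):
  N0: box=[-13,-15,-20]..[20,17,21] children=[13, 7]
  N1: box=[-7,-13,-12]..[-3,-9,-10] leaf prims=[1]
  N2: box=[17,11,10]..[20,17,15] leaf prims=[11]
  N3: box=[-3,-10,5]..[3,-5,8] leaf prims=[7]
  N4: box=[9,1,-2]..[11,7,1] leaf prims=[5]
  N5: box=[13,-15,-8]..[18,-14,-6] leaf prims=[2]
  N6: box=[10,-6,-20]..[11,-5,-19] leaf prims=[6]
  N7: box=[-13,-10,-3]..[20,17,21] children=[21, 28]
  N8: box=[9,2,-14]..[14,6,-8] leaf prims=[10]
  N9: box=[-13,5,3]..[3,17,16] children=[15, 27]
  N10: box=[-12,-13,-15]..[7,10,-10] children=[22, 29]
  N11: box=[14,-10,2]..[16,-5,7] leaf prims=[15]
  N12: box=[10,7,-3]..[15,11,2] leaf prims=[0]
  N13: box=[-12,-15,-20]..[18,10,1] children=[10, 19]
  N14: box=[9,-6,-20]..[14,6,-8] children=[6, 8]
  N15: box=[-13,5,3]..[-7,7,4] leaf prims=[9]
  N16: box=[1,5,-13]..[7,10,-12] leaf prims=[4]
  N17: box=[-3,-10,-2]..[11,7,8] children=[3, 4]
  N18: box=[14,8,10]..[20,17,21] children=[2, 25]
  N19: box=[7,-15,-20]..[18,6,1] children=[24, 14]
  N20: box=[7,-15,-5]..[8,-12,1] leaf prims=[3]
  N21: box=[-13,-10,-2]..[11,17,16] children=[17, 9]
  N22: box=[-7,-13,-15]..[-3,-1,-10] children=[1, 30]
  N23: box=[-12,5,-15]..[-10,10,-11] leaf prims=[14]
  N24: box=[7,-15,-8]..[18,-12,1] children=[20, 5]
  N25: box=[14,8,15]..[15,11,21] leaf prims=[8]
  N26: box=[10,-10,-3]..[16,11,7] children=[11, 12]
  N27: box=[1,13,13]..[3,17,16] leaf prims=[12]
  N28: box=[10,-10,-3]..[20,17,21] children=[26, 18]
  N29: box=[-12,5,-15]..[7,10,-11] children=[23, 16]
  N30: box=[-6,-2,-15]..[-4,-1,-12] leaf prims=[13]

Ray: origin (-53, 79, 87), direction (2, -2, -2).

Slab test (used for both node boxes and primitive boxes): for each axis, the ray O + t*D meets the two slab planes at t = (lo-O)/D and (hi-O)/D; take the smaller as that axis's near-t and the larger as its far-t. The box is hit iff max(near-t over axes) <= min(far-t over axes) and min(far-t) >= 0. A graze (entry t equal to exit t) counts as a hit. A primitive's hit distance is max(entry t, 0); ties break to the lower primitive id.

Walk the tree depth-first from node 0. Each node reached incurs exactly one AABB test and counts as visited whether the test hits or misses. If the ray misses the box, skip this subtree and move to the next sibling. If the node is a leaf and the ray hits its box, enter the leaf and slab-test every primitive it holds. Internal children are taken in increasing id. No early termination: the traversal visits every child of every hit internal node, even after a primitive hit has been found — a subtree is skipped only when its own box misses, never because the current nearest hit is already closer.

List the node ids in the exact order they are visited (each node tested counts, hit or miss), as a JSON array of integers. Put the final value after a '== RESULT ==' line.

Traverse from the root:
N0 x:[20,73/2] y:[31,47] z:[33,107/2] -> hit [33,73/2], descend [7, 13]
  N7 x:[20,73/2] y:[31,89/2] z:[33,45] -> hit [33,73/2], descend [21, 28]
    N21 x:[20,32] y:[31,89/2] z:[71/2,89/2] -> miss, prune
    N28 x:[63/2,73/2] y:[31,89/2] z:[33,45] -> hit [33,73/2], descend [18, 26]
      N18 x:[67/2,73/2] y:[31,71/2] z:[33,77/2] -> hit [67/2,71/2], descend [2, 25]
        N2 x:[35,73/2] y:[31,34] z:[36,77/2] -> miss, prune
        N25 x:[67/2,34] y:[34,71/2] z:[33,36] -> hit [34,34] leaf, test {P8@t=34}
      N26 x:[63/2,69/2] y:[34,89/2] z:[40,45] -> miss, prune
  N13 x:[41/2,71/2] y:[69/2,47] z:[43,107/2] -> miss, prune

9 AABB tests over nodes [0, 7, 21, 28, 18, 2, 25, 26, 13]; 1 leaf entered; closest P8.

== RESULT ==
[0, 7, 21, 28, 18, 2, 25, 26, 13]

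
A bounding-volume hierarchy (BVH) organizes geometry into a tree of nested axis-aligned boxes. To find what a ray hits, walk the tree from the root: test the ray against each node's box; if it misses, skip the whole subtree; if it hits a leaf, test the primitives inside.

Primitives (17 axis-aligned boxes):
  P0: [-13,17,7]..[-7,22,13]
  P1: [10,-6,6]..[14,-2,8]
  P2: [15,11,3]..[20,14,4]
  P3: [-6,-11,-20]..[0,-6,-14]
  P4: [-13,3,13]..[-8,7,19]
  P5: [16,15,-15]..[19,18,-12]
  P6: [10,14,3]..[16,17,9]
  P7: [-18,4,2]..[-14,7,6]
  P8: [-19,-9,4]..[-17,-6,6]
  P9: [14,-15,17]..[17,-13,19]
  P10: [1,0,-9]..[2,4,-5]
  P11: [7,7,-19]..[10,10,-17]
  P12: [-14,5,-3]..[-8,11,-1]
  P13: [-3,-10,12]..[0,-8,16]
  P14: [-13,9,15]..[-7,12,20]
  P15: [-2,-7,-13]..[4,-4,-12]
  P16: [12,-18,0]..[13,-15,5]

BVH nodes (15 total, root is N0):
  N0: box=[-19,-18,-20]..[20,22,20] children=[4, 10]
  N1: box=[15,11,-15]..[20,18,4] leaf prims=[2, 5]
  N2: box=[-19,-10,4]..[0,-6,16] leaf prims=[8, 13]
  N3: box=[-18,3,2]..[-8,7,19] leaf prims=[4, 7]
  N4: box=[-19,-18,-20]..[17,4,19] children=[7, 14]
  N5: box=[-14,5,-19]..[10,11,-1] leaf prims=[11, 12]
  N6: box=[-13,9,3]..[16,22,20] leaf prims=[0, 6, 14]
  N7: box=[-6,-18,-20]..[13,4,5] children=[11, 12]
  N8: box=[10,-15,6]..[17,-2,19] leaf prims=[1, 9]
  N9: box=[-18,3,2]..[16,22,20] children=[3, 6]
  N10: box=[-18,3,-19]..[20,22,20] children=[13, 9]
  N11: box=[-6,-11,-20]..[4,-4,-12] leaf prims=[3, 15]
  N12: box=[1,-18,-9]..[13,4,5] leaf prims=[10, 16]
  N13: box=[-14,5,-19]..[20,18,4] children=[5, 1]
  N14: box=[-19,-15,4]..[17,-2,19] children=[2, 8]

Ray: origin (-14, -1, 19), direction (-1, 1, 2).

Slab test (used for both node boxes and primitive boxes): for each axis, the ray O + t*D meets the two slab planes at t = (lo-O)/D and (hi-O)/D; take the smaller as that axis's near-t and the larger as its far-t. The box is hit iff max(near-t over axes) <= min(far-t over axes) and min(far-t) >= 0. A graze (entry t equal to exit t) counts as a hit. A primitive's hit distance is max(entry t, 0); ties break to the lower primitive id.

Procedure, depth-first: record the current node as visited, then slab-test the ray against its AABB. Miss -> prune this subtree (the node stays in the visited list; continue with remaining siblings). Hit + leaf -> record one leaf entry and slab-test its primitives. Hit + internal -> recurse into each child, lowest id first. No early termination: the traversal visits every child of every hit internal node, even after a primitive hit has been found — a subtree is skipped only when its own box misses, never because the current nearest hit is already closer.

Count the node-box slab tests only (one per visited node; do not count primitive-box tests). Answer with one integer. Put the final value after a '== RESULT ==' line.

Walk:
N0 x:[-34,5] y:[-17,23] z:[-39/2,1/2] -> hit [-17,1/2], descend [4, 10]
  N4 x:[-31,5] y:[-17,5] z:[-39/2,0] -> hit [-17,0], descend [7, 14]
    N7 x:[-27,-8] y:[-17,5] z:[-39/2,-7] -> miss, prune
    N14 x:[-31,5] y:[-14,-1] z:[-15/2,0] -> miss, prune
  N10 x:[-34,4] y:[4,23] z:[-19,1/2] -> miss, prune

Summary -> nodes [0, 4, 7, 14, 10]; box-tests=5; leaf-entries=0; first=miss

== RESULT ==
5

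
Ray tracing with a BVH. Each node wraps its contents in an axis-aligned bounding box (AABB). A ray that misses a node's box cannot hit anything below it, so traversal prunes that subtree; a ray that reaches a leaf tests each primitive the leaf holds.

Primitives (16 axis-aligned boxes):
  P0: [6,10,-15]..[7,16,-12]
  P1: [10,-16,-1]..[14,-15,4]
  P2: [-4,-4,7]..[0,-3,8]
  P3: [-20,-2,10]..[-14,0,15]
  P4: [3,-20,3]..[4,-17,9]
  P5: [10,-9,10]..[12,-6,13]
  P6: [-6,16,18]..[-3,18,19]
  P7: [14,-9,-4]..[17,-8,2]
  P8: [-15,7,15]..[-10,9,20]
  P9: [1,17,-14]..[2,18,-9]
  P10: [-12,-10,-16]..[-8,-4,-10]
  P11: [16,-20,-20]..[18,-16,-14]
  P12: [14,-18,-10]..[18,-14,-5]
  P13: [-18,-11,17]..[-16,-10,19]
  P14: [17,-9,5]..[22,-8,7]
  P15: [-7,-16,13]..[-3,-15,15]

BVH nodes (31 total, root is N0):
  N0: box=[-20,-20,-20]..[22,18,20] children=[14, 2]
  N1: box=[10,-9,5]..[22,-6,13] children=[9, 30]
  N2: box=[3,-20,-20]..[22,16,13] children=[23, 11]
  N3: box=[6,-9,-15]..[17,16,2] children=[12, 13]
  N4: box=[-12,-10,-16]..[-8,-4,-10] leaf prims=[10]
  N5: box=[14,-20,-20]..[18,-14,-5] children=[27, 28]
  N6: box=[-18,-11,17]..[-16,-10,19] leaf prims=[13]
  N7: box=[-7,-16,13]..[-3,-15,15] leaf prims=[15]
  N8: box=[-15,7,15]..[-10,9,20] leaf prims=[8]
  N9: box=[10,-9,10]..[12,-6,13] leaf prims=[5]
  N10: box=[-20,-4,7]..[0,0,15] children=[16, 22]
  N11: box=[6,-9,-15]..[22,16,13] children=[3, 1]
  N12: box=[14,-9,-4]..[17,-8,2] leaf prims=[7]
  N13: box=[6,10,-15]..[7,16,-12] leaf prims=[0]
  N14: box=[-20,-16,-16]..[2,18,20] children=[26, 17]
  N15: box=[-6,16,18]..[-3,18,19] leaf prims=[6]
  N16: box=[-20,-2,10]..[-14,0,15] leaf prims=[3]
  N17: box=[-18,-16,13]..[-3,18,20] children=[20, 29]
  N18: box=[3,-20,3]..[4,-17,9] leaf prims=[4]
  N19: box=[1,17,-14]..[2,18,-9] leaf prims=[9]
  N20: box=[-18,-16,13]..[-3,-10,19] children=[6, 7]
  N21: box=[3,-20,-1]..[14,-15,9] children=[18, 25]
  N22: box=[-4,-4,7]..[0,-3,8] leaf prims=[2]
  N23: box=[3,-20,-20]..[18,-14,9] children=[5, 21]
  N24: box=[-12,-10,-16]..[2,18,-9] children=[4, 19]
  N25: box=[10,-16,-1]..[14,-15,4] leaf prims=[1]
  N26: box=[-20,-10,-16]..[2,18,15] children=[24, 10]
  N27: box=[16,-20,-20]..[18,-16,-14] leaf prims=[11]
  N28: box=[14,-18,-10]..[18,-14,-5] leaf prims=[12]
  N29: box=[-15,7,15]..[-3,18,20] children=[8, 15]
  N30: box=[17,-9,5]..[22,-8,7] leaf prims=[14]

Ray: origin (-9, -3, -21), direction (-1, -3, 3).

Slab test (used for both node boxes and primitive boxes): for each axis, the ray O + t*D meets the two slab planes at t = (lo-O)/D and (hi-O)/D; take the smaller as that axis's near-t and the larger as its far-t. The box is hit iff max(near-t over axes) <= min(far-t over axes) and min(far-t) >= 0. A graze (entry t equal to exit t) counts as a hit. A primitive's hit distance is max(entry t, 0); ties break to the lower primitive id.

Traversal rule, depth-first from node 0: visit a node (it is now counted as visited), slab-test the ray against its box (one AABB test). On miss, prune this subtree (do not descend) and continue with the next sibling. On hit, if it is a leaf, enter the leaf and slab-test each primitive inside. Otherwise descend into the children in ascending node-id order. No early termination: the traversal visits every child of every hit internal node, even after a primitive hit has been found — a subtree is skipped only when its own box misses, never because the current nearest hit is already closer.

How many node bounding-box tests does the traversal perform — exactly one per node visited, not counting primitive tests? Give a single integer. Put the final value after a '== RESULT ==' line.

Traverse from the root:
N0 x:[-31,11] y:[-7,17/3] z:[1/3,41/3] -> hit [1/3,17/3], descend [2, 14]
  N2 x:[-31,-12] y:[-19/3,17/3] z:[1/3,34/3] -> miss, prune
  N14 x:[-11,11] y:[-7,13/3] z:[5/3,41/3] -> hit [5/3,13/3], descend [17, 26]
    N17 x:[-6,9] y:[-7,13/3] z:[34/3,41/3] -> miss, prune
    N26 x:[-11,11] y:[-7,7/3] z:[5/3,12] -> hit [5/3,7/3], descend [10, 24]
      N10 x:[-9,11] y:[-1,1/3] z:[28/3,12] -> miss, prune
      N24 x:[-11,3] y:[-7,7/3] z:[5/3,4] -> hit [5/3,7/3], descend [4, 19]
        N4 x:[-1,3] y:[1/3,7/3] z:[5/3,11/3] -> hit [5/3,7/3] leaf, test {P10@t=5/3}
        N19 x:[-11,-10] y:[-7,-20/3] z:[7/3,4] -> miss, prune

9 AABB tests over nodes [0, 2, 14, 17, 26, 10, 24, 4, 19]; 1 leaf entered; closest P10.

== RESULT ==
9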